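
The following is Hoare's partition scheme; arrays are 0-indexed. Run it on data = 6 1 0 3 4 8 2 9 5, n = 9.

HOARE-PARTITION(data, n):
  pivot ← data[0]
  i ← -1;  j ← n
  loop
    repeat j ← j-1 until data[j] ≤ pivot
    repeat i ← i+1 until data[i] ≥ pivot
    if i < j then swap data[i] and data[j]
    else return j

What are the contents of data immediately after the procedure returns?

5 1 0 3 4 2 8 9 6

pivot = data[0] = 6; i = -1, j = 9
j→8 (data[8]=5≤6), i→0 (data[0]=6≥6); i<j, swap → 5 1 0 3 4 8 2 9 6
j→6 (data[6]=2≤6), i→5 (data[5]=8≥6); i<j, swap → 5 1 0 3 4 2 8 9 6
j→5, i→6; i≥j, return j=5. data = 5 1 0 3 4 2 8 9 6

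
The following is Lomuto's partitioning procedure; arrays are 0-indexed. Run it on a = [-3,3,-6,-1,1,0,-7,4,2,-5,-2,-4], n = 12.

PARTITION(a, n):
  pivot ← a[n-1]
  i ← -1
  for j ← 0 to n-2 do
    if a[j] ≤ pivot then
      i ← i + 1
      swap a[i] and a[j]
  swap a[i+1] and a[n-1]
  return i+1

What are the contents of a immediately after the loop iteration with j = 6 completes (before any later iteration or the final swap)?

[-6,-7,-3,-1,1,0,3,4,2,-5,-2,-4]

pivot = a[11] = -4; i = -1
j=0: a[0]=-3 > -4 → no swap
j=1: a[1]=3 > -4 → no swap
j=2: a[2]=-6 ≤ -4 → i=0, swap a[0],a[2] → [-6,3,-3,-1,1,0,-7,4,2,-5,-2,-4]
j=3: a[3]=-1 > -4 → no swap
j=4: a[4]=1 > -4 → no swap
j=5: a[5]=0 > -4 → no swap
j=6: a[6]=-7 ≤ -4 → i=1, swap a[1],a[6] → [-6,-7,-3,-1,1,0,3,4,2,-5,-2,-4]
(after j=6) a = [-6,-7,-3,-1,1,0,3,4,2,-5,-2,-4]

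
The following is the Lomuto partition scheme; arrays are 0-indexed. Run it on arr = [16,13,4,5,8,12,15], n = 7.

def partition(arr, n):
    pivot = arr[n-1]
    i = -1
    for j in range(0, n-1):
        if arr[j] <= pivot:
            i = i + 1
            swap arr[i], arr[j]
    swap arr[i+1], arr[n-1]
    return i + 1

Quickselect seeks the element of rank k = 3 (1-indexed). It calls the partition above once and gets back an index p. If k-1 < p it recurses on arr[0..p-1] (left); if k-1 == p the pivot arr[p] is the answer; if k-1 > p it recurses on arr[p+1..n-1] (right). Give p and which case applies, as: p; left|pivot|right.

pivot = arr[6] = 15; i = -1
j=0: arr[0]=16 > 15 → no swap
j=1: arr[1]=13 ≤ 15 → i=0, swap arr[0],arr[1] → [13,16,4,5,8,12,15]
j=2: arr[2]=4 ≤ 15 → i=1, swap arr[1],arr[2] → [13,4,16,5,8,12,15]
j=3: arr[3]=5 ≤ 15 → i=2, swap arr[2],arr[3] → [13,4,5,16,8,12,15]
j=4: arr[4]=8 ≤ 15 → i=3, swap arr[3],arr[4] → [13,4,5,8,16,12,15]
j=5: arr[5]=12 ≤ 15 → i=4, swap arr[4],arr[5] → [13,4,5,8,12,16,15]
final swap arr[5],arr[6] → [13,4,5,8,12,15,16]; return 5
p = 5; k-1 = 2 < 5 ⇒ left

5; left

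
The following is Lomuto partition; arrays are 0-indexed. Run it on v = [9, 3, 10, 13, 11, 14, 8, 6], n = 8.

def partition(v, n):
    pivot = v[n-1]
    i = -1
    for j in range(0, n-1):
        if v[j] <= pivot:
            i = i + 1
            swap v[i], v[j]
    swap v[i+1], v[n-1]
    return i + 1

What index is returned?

1

pivot=6, i=-1
j=0: 9>6, skip
j=1: 3≤6, i=0, swap(0,1) ⇒ [3, 9, 10, 13, 11, 14, 8, 6]
j=2: 10>6, skip
j=3: 13>6, skip
j=4: 11>6, skip
j=5: 14>6, skip
j=6: 8>6, skip
swap(1,7) ⇒ [3, 6, 10, 13, 11, 14, 8, 9]; return 1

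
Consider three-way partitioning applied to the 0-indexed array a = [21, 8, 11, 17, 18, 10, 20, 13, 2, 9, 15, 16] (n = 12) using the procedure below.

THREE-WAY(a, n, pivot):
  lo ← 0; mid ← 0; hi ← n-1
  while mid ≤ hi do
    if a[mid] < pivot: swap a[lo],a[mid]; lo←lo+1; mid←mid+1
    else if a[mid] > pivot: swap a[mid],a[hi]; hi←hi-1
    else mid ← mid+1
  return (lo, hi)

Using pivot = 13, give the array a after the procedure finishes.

[9, 8, 11, 2, 10, 13, 20, 18, 17, 15, 16, 21]

lo=0 mid=0 hi=11
21>13: swap(0,11), hi=10 ⇒ [16, 8, 11, 17, 18, 10, 20, 13, 2, 9, 15, 21]
16>13: swap(0,10), hi=9 ⇒ [15, 8, 11, 17, 18, 10, 20, 13, 2, 9, 16, 21]
15>13: swap(0,9), hi=8 ⇒ [9, 8, 11, 17, 18, 10, 20, 13, 2, 15, 16, 21]
9<13: swap(0,0), lo=1 mid=1 ⇒ [9, 8, 11, 17, 18, 10, 20, 13, 2, 15, 16, 21]
8<13: swap(1,1), lo=2 mid=2 ⇒ [9, 8, 11, 17, 18, 10, 20, 13, 2, 15, 16, 21]
11<13: swap(2,2), lo=3 mid=3 ⇒ [9, 8, 11, 17, 18, 10, 20, 13, 2, 15, 16, 21]
17>13: swap(3,8), hi=7 ⇒ [9, 8, 11, 2, 18, 10, 20, 13, 17, 15, 16, 21]
2<13: swap(3,3), lo=4 mid=4 ⇒ [9, 8, 11, 2, 18, 10, 20, 13, 17, 15, 16, 21]
18>13: swap(4,7), hi=6 ⇒ [9, 8, 11, 2, 13, 10, 20, 18, 17, 15, 16, 21]
13=13: mid=5
10<13: swap(4,5), lo=5 mid=6 ⇒ [9, 8, 11, 2, 10, 13, 20, 18, 17, 15, 16, 21]
20>13: swap(6,6), hi=5 ⇒ [9, 8, 11, 2, 10, 13, 20, 18, 17, 15, 16, 21]
done. lo=5 hi=5; a=[9, 8, 11, 2, 10, 13, 20, 18, 17, 15, 16, 21]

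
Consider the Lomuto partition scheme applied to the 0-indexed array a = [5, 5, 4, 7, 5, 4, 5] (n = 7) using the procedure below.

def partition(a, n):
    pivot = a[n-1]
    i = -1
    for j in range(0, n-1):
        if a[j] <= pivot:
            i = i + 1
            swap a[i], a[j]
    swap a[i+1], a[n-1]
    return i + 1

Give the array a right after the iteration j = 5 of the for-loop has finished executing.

pivot = a[6] = 5; i = -1
j=0: a[0]=5 ≤ 5 → i=0, swap a[0],a[0] (no change) → [5, 5, 4, 7, 5, 4, 5]
j=1: a[1]=5 ≤ 5 → i=1, swap a[1],a[1] (no change) → [5, 5, 4, 7, 5, 4, 5]
j=2: a[2]=4 ≤ 5 → i=2, swap a[2],a[2] (no change) → [5, 5, 4, 7, 5, 4, 5]
j=3: a[3]=7 > 5 → no swap
j=4: a[4]=5 ≤ 5 → i=3, swap a[3],a[4] → [5, 5, 4, 5, 7, 4, 5]
j=5: a[5]=4 ≤ 5 → i=4, swap a[4],a[5] → [5, 5, 4, 5, 4, 7, 5]
(after j=5) a = [5, 5, 4, 5, 4, 7, 5]

[5, 5, 4, 5, 4, 7, 5]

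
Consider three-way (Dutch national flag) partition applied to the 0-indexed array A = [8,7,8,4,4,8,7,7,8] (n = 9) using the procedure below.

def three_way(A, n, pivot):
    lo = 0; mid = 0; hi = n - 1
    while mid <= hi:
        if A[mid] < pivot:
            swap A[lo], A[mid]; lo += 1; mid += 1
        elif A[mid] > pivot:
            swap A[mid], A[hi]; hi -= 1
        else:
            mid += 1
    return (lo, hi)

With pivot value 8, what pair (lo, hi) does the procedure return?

pivot = 8; lo=0, mid=0, hi=8
A[mid]=8=8: mid=1
A[mid]=7<8: swap A[0],A[1]; lo=1,mid=2 → [7,8,8,4,4,8,7,7,8]
A[mid]=8=8: mid=3
A[mid]=4<8: swap A[1],A[3]; lo=2,mid=4 → [7,4,8,8,4,8,7,7,8]
A[mid]=4<8: swap A[2],A[4]; lo=3,mid=5 → [7,4,4,8,8,8,7,7,8]
A[mid]=8=8: mid=6
A[mid]=7<8: swap A[3],A[6]; lo=4,mid=7 → [7,4,4,7,8,8,8,7,8]
A[mid]=7<8: swap A[4],A[7]; lo=5,mid=8 → [7,4,4,7,7,8,8,8,8]
A[mid]=8=8: mid=9
end: lo=5, hi=8; A = [7,4,4,7,7,8,8,8,8]

(5, 8)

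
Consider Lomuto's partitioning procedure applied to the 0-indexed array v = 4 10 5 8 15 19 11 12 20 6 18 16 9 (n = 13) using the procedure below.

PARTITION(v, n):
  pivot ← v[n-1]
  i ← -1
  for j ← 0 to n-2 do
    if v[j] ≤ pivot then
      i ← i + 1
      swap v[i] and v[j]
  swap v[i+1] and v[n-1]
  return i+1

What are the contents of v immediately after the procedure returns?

4 5 8 6 9 19 11 12 20 10 18 16 15

pivot = v[12] = 9; i = -1
j=0: v[0]=4 ≤ 9 → i=0, swap v[0],v[0] (no change) → 4 10 5 8 15 19 11 12 20 6 18 16 9
j=1: v[1]=10 > 9 → no swap
j=2: v[2]=5 ≤ 9 → i=1, swap v[1],v[2] → 4 5 10 8 15 19 11 12 20 6 18 16 9
j=3: v[3]=8 ≤ 9 → i=2, swap v[2],v[3] → 4 5 8 10 15 19 11 12 20 6 18 16 9
j=4: v[4]=15 > 9 → no swap
j=5: v[5]=19 > 9 → no swap
j=6: v[6]=11 > 9 → no swap
j=7: v[7]=12 > 9 → no swap
j=8: v[8]=20 > 9 → no swap
j=9: v[9]=6 ≤ 9 → i=3, swap v[3],v[9] → 4 5 8 6 15 19 11 12 20 10 18 16 9
j=10: v[10]=18 > 9 → no swap
j=11: v[11]=16 > 9 → no swap
final swap v[4],v[12] → 4 5 8 6 9 19 11 12 20 10 18 16 15; return 4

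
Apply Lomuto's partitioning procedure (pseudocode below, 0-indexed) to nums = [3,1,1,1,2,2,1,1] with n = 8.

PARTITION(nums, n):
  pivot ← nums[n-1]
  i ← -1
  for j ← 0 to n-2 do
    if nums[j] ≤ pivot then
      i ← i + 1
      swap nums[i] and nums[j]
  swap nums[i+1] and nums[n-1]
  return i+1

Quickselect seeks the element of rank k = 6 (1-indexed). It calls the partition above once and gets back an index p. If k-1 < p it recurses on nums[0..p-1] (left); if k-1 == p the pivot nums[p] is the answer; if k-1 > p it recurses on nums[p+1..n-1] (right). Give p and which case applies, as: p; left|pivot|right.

4; right

pivot = nums[7] = 1; i = -1
j=0: nums[0]=3 > 1 → no swap
j=1: nums[1]=1 ≤ 1 → i=0, swap nums[0],nums[1] → [1,3,1,1,2,2,1,1]
j=2: nums[2]=1 ≤ 1 → i=1, swap nums[1],nums[2] → [1,1,3,1,2,2,1,1]
j=3: nums[3]=1 ≤ 1 → i=2, swap nums[2],nums[3] → [1,1,1,3,2,2,1,1]
j=4: nums[4]=2 > 1 → no swap
j=5: nums[5]=2 > 1 → no swap
j=6: nums[6]=1 ≤ 1 → i=3, swap nums[3],nums[6] → [1,1,1,1,2,2,3,1]
final swap nums[4],nums[7] → [1,1,1,1,1,2,3,2]; return 4
p = 4; k-1 = 5 > 4 ⇒ right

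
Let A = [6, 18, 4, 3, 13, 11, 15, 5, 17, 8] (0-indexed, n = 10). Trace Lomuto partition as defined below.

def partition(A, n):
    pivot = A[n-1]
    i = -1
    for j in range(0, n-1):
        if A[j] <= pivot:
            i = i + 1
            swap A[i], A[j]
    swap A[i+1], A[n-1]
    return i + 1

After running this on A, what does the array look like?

[6, 4, 3, 5, 8, 11, 15, 18, 17, 13]

pivot = A[9] = 8; i = -1
j=0: A[0]=6 ≤ 8 → i=0, swap A[0],A[0] (no change) → [6, 18, 4, 3, 13, 11, 15, 5, 17, 8]
j=1: A[1]=18 > 8 → no swap
j=2: A[2]=4 ≤ 8 → i=1, swap A[1],A[2] → [6, 4, 18, 3, 13, 11, 15, 5, 17, 8]
j=3: A[3]=3 ≤ 8 → i=2, swap A[2],A[3] → [6, 4, 3, 18, 13, 11, 15, 5, 17, 8]
j=4: A[4]=13 > 8 → no swap
j=5: A[5]=11 > 8 → no swap
j=6: A[6]=15 > 8 → no swap
j=7: A[7]=5 ≤ 8 → i=3, swap A[3],A[7] → [6, 4, 3, 5, 13, 11, 15, 18, 17, 8]
j=8: A[8]=17 > 8 → no swap
final swap A[4],A[9] → [6, 4, 3, 5, 8, 11, 15, 18, 17, 13]; return 4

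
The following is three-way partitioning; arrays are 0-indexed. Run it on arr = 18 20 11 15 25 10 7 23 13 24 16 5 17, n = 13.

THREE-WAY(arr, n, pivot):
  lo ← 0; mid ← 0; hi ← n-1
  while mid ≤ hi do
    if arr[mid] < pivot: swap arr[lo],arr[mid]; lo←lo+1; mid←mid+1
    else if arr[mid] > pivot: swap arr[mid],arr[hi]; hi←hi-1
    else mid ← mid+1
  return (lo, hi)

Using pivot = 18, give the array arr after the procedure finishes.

17 11 15 5 10 7 16 13 18 24 23 25 20

pivot = 18; lo=0, mid=0, hi=12
arr[mid]=18=18: mid=1
arr[mid]=20>18: swap arr[1],arr[12]; hi=11 → 18 17 11 15 25 10 7 23 13 24 16 5 20
arr[mid]=17<18: swap arr[0],arr[1]; lo=1,mid=2 → 17 18 11 15 25 10 7 23 13 24 16 5 20
arr[mid]=11<18: swap arr[1],arr[2]; lo=2,mid=3 → 17 11 18 15 25 10 7 23 13 24 16 5 20
arr[mid]=15<18: swap arr[2],arr[3]; lo=3,mid=4 → 17 11 15 18 25 10 7 23 13 24 16 5 20
arr[mid]=25>18: swap arr[4],arr[11]; hi=10 → 17 11 15 18 5 10 7 23 13 24 16 25 20
arr[mid]=5<18: swap arr[3],arr[4]; lo=4,mid=5 → 17 11 15 5 18 10 7 23 13 24 16 25 20
arr[mid]=10<18: swap arr[4],arr[5]; lo=5,mid=6 → 17 11 15 5 10 18 7 23 13 24 16 25 20
arr[mid]=7<18: swap arr[5],arr[6]; lo=6,mid=7 → 17 11 15 5 10 7 18 23 13 24 16 25 20
arr[mid]=23>18: swap arr[7],arr[10]; hi=9 → 17 11 15 5 10 7 18 16 13 24 23 25 20
arr[mid]=16<18: swap arr[6],arr[7]; lo=7,mid=8 → 17 11 15 5 10 7 16 18 13 24 23 25 20
arr[mid]=13<18: swap arr[7],arr[8]; lo=8,mid=9 → 17 11 15 5 10 7 16 13 18 24 23 25 20
arr[mid]=24>18: swap arr[9],arr[9]; hi=8 → 17 11 15 5 10 7 16 13 18 24 23 25 20
end: lo=8, hi=8; arr = 17 11 15 5 10 7 16 13 18 24 23 25 20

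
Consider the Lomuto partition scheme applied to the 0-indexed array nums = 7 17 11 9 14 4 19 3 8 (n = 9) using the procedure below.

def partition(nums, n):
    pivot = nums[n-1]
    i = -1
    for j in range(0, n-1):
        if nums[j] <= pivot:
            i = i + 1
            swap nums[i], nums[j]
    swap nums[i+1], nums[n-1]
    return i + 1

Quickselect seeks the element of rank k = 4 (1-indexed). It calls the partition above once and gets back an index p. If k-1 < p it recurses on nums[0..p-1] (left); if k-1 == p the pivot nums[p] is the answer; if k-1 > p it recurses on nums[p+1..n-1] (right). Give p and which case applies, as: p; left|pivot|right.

3; pivot

pivot = nums[8] = 8; i = -1
j=0: nums[0]=7 ≤ 8 → i=0, swap nums[0],nums[0] (no change) → 7 17 11 9 14 4 19 3 8
j=1: nums[1]=17 > 8 → no swap
j=2: nums[2]=11 > 8 → no swap
j=3: nums[3]=9 > 8 → no swap
j=4: nums[4]=14 > 8 → no swap
j=5: nums[5]=4 ≤ 8 → i=1, swap nums[1],nums[5] → 7 4 11 9 14 17 19 3 8
j=6: nums[6]=19 > 8 → no swap
j=7: nums[7]=3 ≤ 8 → i=2, swap nums[2],nums[7] → 7 4 3 9 14 17 19 11 8
final swap nums[3],nums[8] → 7 4 3 8 14 17 19 11 9; return 3
p = 3; k-1 = 3 == 3 ⇒ pivot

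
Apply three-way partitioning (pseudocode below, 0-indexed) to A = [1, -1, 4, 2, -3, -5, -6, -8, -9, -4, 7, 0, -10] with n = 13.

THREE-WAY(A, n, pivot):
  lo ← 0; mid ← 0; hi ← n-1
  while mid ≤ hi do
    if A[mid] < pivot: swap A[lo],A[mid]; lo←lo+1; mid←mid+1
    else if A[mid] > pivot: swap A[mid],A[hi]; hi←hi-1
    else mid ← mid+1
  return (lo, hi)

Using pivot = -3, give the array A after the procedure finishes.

[-10, -4, -9, -8, -5, -6, -3, 2, 4, 7, 0, -1, 1]

lo=0 mid=0 hi=12
1>-3: swap(0,12), hi=11 ⇒ [-10, -1, 4, 2, -3, -5, -6, -8, -9, -4, 7, 0, 1]
-10<-3: swap(0,0), lo=1 mid=1 ⇒ [-10, -1, 4, 2, -3, -5, -6, -8, -9, -4, 7, 0, 1]
-1>-3: swap(1,11), hi=10 ⇒ [-10, 0, 4, 2, -3, -5, -6, -8, -9, -4, 7, -1, 1]
0>-3: swap(1,10), hi=9 ⇒ [-10, 7, 4, 2, -3, -5, -6, -8, -9, -4, 0, -1, 1]
7>-3: swap(1,9), hi=8 ⇒ [-10, -4, 4, 2, -3, -5, -6, -8, -9, 7, 0, -1, 1]
-4<-3: swap(1,1), lo=2 mid=2 ⇒ [-10, -4, 4, 2, -3, -5, -6, -8, -9, 7, 0, -1, 1]
4>-3: swap(2,8), hi=7 ⇒ [-10, -4, -9, 2, -3, -5, -6, -8, 4, 7, 0, -1, 1]
-9<-3: swap(2,2), lo=3 mid=3 ⇒ [-10, -4, -9, 2, -3, -5, -6, -8, 4, 7, 0, -1, 1]
2>-3: swap(3,7), hi=6 ⇒ [-10, -4, -9, -8, -3, -5, -6, 2, 4, 7, 0, -1, 1]
-8<-3: swap(3,3), lo=4 mid=4 ⇒ [-10, -4, -9, -8, -3, -5, -6, 2, 4, 7, 0, -1, 1]
-3=-3: mid=5
-5<-3: swap(4,5), lo=5 mid=6 ⇒ [-10, -4, -9, -8, -5, -3, -6, 2, 4, 7, 0, -1, 1]
-6<-3: swap(5,6), lo=6 mid=7 ⇒ [-10, -4, -9, -8, -5, -6, -3, 2, 4, 7, 0, -1, 1]
done. lo=6 hi=6; A=[-10, -4, -9, -8, -5, -6, -3, 2, 4, 7, 0, -1, 1]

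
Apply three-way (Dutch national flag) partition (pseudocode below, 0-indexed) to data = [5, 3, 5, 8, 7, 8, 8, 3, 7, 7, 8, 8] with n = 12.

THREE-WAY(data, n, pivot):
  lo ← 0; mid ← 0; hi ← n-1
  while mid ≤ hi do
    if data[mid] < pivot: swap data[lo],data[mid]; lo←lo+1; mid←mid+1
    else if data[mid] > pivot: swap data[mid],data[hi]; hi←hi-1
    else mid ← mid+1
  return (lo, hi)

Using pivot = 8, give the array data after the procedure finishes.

pivot = 8; lo=0, mid=0, hi=11
data[mid]=5<8: swap data[0],data[0]; lo=1,mid=1 → [5, 3, 5, 8, 7, 8, 8, 3, 7, 7, 8, 8]
data[mid]=3<8: swap data[1],data[1]; lo=2,mid=2 → [5, 3, 5, 8, 7, 8, 8, 3, 7, 7, 8, 8]
data[mid]=5<8: swap data[2],data[2]; lo=3,mid=3 → [5, 3, 5, 8, 7, 8, 8, 3, 7, 7, 8, 8]
data[mid]=8=8: mid=4
data[mid]=7<8: swap data[3],data[4]; lo=4,mid=5 → [5, 3, 5, 7, 8, 8, 8, 3, 7, 7, 8, 8]
data[mid]=8=8: mid=6
data[mid]=8=8: mid=7
data[mid]=3<8: swap data[4],data[7]; lo=5,mid=8 → [5, 3, 5, 7, 3, 8, 8, 8, 7, 7, 8, 8]
data[mid]=7<8: swap data[5],data[8]; lo=6,mid=9 → [5, 3, 5, 7, 3, 7, 8, 8, 8, 7, 8, 8]
data[mid]=7<8: swap data[6],data[9]; lo=7,mid=10 → [5, 3, 5, 7, 3, 7, 7, 8, 8, 8, 8, 8]
data[mid]=8=8: mid=11
data[mid]=8=8: mid=12
end: lo=7, hi=11; data = [5, 3, 5, 7, 3, 7, 7, 8, 8, 8, 8, 8]

[5, 3, 5, 7, 3, 7, 7, 8, 8, 8, 8, 8]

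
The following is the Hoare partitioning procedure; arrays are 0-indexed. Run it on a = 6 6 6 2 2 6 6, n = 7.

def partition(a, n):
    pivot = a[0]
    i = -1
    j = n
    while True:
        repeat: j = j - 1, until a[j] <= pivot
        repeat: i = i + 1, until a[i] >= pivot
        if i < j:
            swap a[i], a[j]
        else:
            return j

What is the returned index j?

pivot=6
j stops at 6 (6), i stops at 0 (6); swap ⇒ 6 6 6 2 2 6 6
j stops at 5 (6), i stops at 1 (6); swap ⇒ 6 6 6 2 2 6 6
j stops at 4 (2), i stops at 2 (6); swap ⇒ 6 6 2 2 6 6 6
j stops at 3, i stops at 4; i≥j ⇒ return 3. a=6 6 2 2 6 6 6

3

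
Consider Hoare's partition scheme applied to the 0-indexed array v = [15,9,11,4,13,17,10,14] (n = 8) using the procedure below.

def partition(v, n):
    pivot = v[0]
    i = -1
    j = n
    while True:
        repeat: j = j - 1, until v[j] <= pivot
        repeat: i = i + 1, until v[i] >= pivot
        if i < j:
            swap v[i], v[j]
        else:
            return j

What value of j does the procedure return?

5

pivot=15
j stops at 7 (14), i stops at 0 (15); swap ⇒ [14,9,11,4,13,17,10,15]
j stops at 6 (10), i stops at 5 (17); swap ⇒ [14,9,11,4,13,10,17,15]
j stops at 5, i stops at 6; i≥j ⇒ return 5. v=[14,9,11,4,13,10,17,15]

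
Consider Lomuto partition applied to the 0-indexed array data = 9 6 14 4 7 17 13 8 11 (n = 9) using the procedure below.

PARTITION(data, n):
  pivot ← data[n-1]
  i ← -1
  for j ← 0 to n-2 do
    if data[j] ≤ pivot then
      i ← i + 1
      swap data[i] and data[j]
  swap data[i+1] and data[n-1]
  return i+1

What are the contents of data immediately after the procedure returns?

pivot = data[8] = 11; i = -1
j=0: data[0]=9 ≤ 11 → i=0, swap data[0],data[0] (no change) → 9 6 14 4 7 17 13 8 11
j=1: data[1]=6 ≤ 11 → i=1, swap data[1],data[1] (no change) → 9 6 14 4 7 17 13 8 11
j=2: data[2]=14 > 11 → no swap
j=3: data[3]=4 ≤ 11 → i=2, swap data[2],data[3] → 9 6 4 14 7 17 13 8 11
j=4: data[4]=7 ≤ 11 → i=3, swap data[3],data[4] → 9 6 4 7 14 17 13 8 11
j=5: data[5]=17 > 11 → no swap
j=6: data[6]=13 > 11 → no swap
j=7: data[7]=8 ≤ 11 → i=4, swap data[4],data[7] → 9 6 4 7 8 17 13 14 11
final swap data[5],data[8] → 9 6 4 7 8 11 13 14 17; return 5

9 6 4 7 8 11 13 14 17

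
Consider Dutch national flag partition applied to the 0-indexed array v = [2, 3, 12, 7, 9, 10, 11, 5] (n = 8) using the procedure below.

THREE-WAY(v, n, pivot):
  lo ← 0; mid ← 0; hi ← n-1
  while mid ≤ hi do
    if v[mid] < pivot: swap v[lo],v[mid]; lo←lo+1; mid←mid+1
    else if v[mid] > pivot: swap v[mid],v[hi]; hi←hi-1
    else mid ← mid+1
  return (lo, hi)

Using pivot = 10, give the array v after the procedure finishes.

pivot = 10; lo=0, mid=0, hi=7
v[mid]=2<10: swap v[0],v[0]; lo=1,mid=1 → [2, 3, 12, 7, 9, 10, 11, 5]
v[mid]=3<10: swap v[1],v[1]; lo=2,mid=2 → [2, 3, 12, 7, 9, 10, 11, 5]
v[mid]=12>10: swap v[2],v[7]; hi=6 → [2, 3, 5, 7, 9, 10, 11, 12]
v[mid]=5<10: swap v[2],v[2]; lo=3,mid=3 → [2, 3, 5, 7, 9, 10, 11, 12]
v[mid]=7<10: swap v[3],v[3]; lo=4,mid=4 → [2, 3, 5, 7, 9, 10, 11, 12]
v[mid]=9<10: swap v[4],v[4]; lo=5,mid=5 → [2, 3, 5, 7, 9, 10, 11, 12]
v[mid]=10=10: mid=6
v[mid]=11>10: swap v[6],v[6]; hi=5 → [2, 3, 5, 7, 9, 10, 11, 12]
end: lo=5, hi=5; v = [2, 3, 5, 7, 9, 10, 11, 12]

[2, 3, 5, 7, 9, 10, 11, 12]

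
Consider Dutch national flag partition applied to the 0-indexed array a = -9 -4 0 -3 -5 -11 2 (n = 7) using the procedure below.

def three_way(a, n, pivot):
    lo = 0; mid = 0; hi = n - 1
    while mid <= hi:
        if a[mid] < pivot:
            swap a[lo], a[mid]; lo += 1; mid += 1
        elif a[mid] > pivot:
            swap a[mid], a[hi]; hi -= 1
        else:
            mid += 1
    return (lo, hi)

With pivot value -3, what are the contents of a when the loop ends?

pivot = -3; lo=0, mid=0, hi=6
a[mid]=-9<-3: swap a[0],a[0]; lo=1,mid=1 → -9 -4 0 -3 -5 -11 2
a[mid]=-4<-3: swap a[1],a[1]; lo=2,mid=2 → -9 -4 0 -3 -5 -11 2
a[mid]=0>-3: swap a[2],a[6]; hi=5 → -9 -4 2 -3 -5 -11 0
a[mid]=2>-3: swap a[2],a[5]; hi=4 → -9 -4 -11 -3 -5 2 0
a[mid]=-11<-3: swap a[2],a[2]; lo=3,mid=3 → -9 -4 -11 -3 -5 2 0
a[mid]=-3=-3: mid=4
a[mid]=-5<-3: swap a[3],a[4]; lo=4,mid=5 → -9 -4 -11 -5 -3 2 0
end: lo=4, hi=4; a = -9 -4 -11 -5 -3 2 0

-9 -4 -11 -5 -3 2 0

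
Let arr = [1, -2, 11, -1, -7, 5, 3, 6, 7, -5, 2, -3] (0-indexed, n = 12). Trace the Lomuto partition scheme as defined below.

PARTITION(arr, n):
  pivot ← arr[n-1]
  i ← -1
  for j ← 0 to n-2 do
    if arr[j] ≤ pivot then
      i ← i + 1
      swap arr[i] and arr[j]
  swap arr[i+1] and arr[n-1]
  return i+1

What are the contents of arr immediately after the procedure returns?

[-7, -5, -3, -1, 1, 5, 3, 6, 7, -2, 2, 11]

pivot = arr[11] = -3; i = -1
j=0: arr[0]=1 > -3 → no swap
j=1: arr[1]=-2 > -3 → no swap
j=2: arr[2]=11 > -3 → no swap
j=3: arr[3]=-1 > -3 → no swap
j=4: arr[4]=-7 ≤ -3 → i=0, swap arr[0],arr[4] → [-7, -2, 11, -1, 1, 5, 3, 6, 7, -5, 2, -3]
j=5: arr[5]=5 > -3 → no swap
j=6: arr[6]=3 > -3 → no swap
j=7: arr[7]=6 > -3 → no swap
j=8: arr[8]=7 > -3 → no swap
j=9: arr[9]=-5 ≤ -3 → i=1, swap arr[1],arr[9] → [-7, -5, 11, -1, 1, 5, 3, 6, 7, -2, 2, -3]
j=10: arr[10]=2 > -3 → no swap
final swap arr[2],arr[11] → [-7, -5, -3, -1, 1, 5, 3, 6, 7, -2, 2, 11]; return 2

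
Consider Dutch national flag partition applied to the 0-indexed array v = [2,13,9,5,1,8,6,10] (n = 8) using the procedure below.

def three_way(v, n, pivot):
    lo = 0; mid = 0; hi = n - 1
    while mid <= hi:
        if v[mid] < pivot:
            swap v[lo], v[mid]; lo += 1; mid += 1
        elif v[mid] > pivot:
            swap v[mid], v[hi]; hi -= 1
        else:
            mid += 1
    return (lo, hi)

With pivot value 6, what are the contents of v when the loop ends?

[2,1,5,6,8,9,10,13]

pivot = 6; lo=0, mid=0, hi=7
v[mid]=2<6: swap v[0],v[0]; lo=1,mid=1 → [2,13,9,5,1,8,6,10]
v[mid]=13>6: swap v[1],v[7]; hi=6 → [2,10,9,5,1,8,6,13]
v[mid]=10>6: swap v[1],v[6]; hi=5 → [2,6,9,5,1,8,10,13]
v[mid]=6=6: mid=2
v[mid]=9>6: swap v[2],v[5]; hi=4 → [2,6,8,5,1,9,10,13]
v[mid]=8>6: swap v[2],v[4]; hi=3 → [2,6,1,5,8,9,10,13]
v[mid]=1<6: swap v[1],v[2]; lo=2,mid=3 → [2,1,6,5,8,9,10,13]
v[mid]=5<6: swap v[2],v[3]; lo=3,mid=4 → [2,1,5,6,8,9,10,13]
end: lo=3, hi=3; v = [2,1,5,6,8,9,10,13]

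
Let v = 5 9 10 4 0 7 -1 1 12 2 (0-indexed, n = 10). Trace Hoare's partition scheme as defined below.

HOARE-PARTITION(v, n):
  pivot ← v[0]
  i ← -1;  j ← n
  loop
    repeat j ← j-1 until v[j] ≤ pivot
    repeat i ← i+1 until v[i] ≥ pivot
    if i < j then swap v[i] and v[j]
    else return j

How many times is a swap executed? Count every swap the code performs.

pivot=5
j stops at 9 (2), i stops at 0 (5); swap ⇒ 2 9 10 4 0 7 -1 1 12 5
j stops at 7 (1), i stops at 1 (9); swap ⇒ 2 1 10 4 0 7 -1 9 12 5
j stops at 6 (-1), i stops at 2 (10); swap ⇒ 2 1 -1 4 0 7 10 9 12 5
j stops at 4, i stops at 5; i≥j ⇒ return 4. v=2 1 -1 4 0 7 10 9 12 5

3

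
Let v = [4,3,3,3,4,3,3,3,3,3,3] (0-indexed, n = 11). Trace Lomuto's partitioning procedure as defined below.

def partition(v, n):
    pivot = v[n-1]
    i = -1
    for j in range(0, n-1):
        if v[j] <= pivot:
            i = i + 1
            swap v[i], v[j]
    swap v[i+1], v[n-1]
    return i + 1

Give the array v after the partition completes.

[3,3,3,3,3,3,3,3,3,4,4]

pivot = v[10] = 3; i = -1
j=0: v[0]=4 > 3 → no swap
j=1: v[1]=3 ≤ 3 → i=0, swap v[0],v[1] → [3,4,3,3,4,3,3,3,3,3,3]
j=2: v[2]=3 ≤ 3 → i=1, swap v[1],v[2] → [3,3,4,3,4,3,3,3,3,3,3]
j=3: v[3]=3 ≤ 3 → i=2, swap v[2],v[3] → [3,3,3,4,4,3,3,3,3,3,3]
j=4: v[4]=4 > 3 → no swap
j=5: v[5]=3 ≤ 3 → i=3, swap v[3],v[5] → [3,3,3,3,4,4,3,3,3,3,3]
j=6: v[6]=3 ≤ 3 → i=4, swap v[4],v[6] → [3,3,3,3,3,4,4,3,3,3,3]
j=7: v[7]=3 ≤ 3 → i=5, swap v[5],v[7] → [3,3,3,3,3,3,4,4,3,3,3]
j=8: v[8]=3 ≤ 3 → i=6, swap v[6],v[8] → [3,3,3,3,3,3,3,4,4,3,3]
j=9: v[9]=3 ≤ 3 → i=7, swap v[7],v[9] → [3,3,3,3,3,3,3,3,4,4,3]
final swap v[8],v[10] → [3,3,3,3,3,3,3,3,3,4,4]; return 8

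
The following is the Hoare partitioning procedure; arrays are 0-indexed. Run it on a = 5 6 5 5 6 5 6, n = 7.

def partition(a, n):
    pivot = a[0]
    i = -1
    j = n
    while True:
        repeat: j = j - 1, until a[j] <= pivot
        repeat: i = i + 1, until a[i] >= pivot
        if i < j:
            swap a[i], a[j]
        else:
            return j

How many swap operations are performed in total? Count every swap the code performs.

pivot = a[0] = 5; i = -1, j = 7
j→5 (a[5]=5≤5), i→0 (a[0]=5≥5); i<j, swap → 5 6 5 5 6 5 6
j→3 (a[3]=5≤5), i→1 (a[1]=6≥5); i<j, swap → 5 5 5 6 6 5 6
j→2, i→2; i≥j, return j=2. a = 5 5 5 6 6 5 6

2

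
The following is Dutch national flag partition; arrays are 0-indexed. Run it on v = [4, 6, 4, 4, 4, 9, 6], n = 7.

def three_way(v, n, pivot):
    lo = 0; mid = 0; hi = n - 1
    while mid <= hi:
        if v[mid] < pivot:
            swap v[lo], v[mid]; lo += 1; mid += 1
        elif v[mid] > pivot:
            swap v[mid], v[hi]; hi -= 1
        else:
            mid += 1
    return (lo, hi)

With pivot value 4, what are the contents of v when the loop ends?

lo=0 mid=0 hi=6
4=4: mid=1
6>4: swap(1,6), hi=5 ⇒ [4, 6, 4, 4, 4, 9, 6]
6>4: swap(1,5), hi=4 ⇒ [4, 9, 4, 4, 4, 6, 6]
9>4: swap(1,4), hi=3 ⇒ [4, 4, 4, 4, 9, 6, 6]
4=4: mid=2
4=4: mid=3
4=4: mid=4
done. lo=0 hi=3; v=[4, 4, 4, 4, 9, 6, 6]

[4, 4, 4, 4, 9, 6, 6]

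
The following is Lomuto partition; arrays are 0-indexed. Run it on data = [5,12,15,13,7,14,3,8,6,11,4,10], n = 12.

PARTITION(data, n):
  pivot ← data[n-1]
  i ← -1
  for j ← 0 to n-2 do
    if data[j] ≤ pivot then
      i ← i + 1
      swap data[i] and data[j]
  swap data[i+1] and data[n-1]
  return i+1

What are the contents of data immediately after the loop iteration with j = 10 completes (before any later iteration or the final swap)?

[5,7,3,8,6,4,15,13,12,11,14,10]

pivot=10, i=-1
j=0: 5≤10, i=0, swap(0,0) ⇒ [5,12,15,13,7,14,3,8,6,11,4,10]
j=1: 12>10, skip
j=2: 15>10, skip
j=3: 13>10, skip
j=4: 7≤10, i=1, swap(1,4) ⇒ [5,7,15,13,12,14,3,8,6,11,4,10]
j=5: 14>10, skip
j=6: 3≤10, i=2, swap(2,6) ⇒ [5,7,3,13,12,14,15,8,6,11,4,10]
j=7: 8≤10, i=3, swap(3,7) ⇒ [5,7,3,8,12,14,15,13,6,11,4,10]
j=8: 6≤10, i=4, swap(4,8) ⇒ [5,7,3,8,6,14,15,13,12,11,4,10]
j=9: 11>10, skip
j=10: 4≤10, i=5, swap(5,10) ⇒ [5,7,3,8,6,4,15,13,12,11,14,10]
(after j=10) data = [5,7,3,8,6,4,15,13,12,11,14,10]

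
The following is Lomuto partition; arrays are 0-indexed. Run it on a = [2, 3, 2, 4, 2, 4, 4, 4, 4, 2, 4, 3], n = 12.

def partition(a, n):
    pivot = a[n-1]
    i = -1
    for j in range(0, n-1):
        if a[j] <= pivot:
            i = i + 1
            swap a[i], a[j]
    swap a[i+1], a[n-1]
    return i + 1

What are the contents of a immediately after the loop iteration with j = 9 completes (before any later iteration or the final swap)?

[2, 3, 2, 2, 2, 4, 4, 4, 4, 4, 4, 3]

pivot = a[11] = 3; i = -1
j=0: a[0]=2 ≤ 3 → i=0, swap a[0],a[0] (no change) → [2, 3, 2, 4, 2, 4, 4, 4, 4, 2, 4, 3]
j=1: a[1]=3 ≤ 3 → i=1, swap a[1],a[1] (no change) → [2, 3, 2, 4, 2, 4, 4, 4, 4, 2, 4, 3]
j=2: a[2]=2 ≤ 3 → i=2, swap a[2],a[2] (no change) → [2, 3, 2, 4, 2, 4, 4, 4, 4, 2, 4, 3]
j=3: a[3]=4 > 3 → no swap
j=4: a[4]=2 ≤ 3 → i=3, swap a[3],a[4] → [2, 3, 2, 2, 4, 4, 4, 4, 4, 2, 4, 3]
j=5: a[5]=4 > 3 → no swap
j=6: a[6]=4 > 3 → no swap
j=7: a[7]=4 > 3 → no swap
j=8: a[8]=4 > 3 → no swap
j=9: a[9]=2 ≤ 3 → i=4, swap a[4],a[9] → [2, 3, 2, 2, 2, 4, 4, 4, 4, 4, 4, 3]
(after j=9) a = [2, 3, 2, 2, 2, 4, 4, 4, 4, 4, 4, 3]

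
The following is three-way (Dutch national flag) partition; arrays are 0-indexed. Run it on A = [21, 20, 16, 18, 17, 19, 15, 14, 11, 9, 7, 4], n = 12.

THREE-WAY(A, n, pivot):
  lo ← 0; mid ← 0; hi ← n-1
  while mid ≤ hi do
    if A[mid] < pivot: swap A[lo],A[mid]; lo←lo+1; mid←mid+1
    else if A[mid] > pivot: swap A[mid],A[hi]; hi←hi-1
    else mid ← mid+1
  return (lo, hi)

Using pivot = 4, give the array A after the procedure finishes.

lo=0 mid=0 hi=11
21>4: swap(0,11), hi=10 ⇒ [4, 20, 16, 18, 17, 19, 15, 14, 11, 9, 7, 21]
4=4: mid=1
20>4: swap(1,10), hi=9 ⇒ [4, 7, 16, 18, 17, 19, 15, 14, 11, 9, 20, 21]
7>4: swap(1,9), hi=8 ⇒ [4, 9, 16, 18, 17, 19, 15, 14, 11, 7, 20, 21]
9>4: swap(1,8), hi=7 ⇒ [4, 11, 16, 18, 17, 19, 15, 14, 9, 7, 20, 21]
11>4: swap(1,7), hi=6 ⇒ [4, 14, 16, 18, 17, 19, 15, 11, 9, 7, 20, 21]
14>4: swap(1,6), hi=5 ⇒ [4, 15, 16, 18, 17, 19, 14, 11, 9, 7, 20, 21]
15>4: swap(1,5), hi=4 ⇒ [4, 19, 16, 18, 17, 15, 14, 11, 9, 7, 20, 21]
19>4: swap(1,4), hi=3 ⇒ [4, 17, 16, 18, 19, 15, 14, 11, 9, 7, 20, 21]
17>4: swap(1,3), hi=2 ⇒ [4, 18, 16, 17, 19, 15, 14, 11, 9, 7, 20, 21]
18>4: swap(1,2), hi=1 ⇒ [4, 16, 18, 17, 19, 15, 14, 11, 9, 7, 20, 21]
16>4: swap(1,1), hi=0 ⇒ [4, 16, 18, 17, 19, 15, 14, 11, 9, 7, 20, 21]
done. lo=0 hi=0; A=[4, 16, 18, 17, 19, 15, 14, 11, 9, 7, 20, 21]

[4, 16, 18, 17, 19, 15, 14, 11, 9, 7, 20, 21]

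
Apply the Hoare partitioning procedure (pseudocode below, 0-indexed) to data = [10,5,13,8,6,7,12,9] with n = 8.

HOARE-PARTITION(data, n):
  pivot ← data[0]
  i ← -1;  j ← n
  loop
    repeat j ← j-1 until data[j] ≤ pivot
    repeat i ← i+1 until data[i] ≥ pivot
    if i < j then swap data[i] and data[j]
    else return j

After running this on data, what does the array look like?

pivot=10
j stops at 7 (9), i stops at 0 (10); swap ⇒ [9,5,13,8,6,7,12,10]
j stops at 5 (7), i stops at 2 (13); swap ⇒ [9,5,7,8,6,13,12,10]
j stops at 4, i stops at 5; i≥j ⇒ return 4. data=[9,5,7,8,6,13,12,10]

[9,5,7,8,6,13,12,10]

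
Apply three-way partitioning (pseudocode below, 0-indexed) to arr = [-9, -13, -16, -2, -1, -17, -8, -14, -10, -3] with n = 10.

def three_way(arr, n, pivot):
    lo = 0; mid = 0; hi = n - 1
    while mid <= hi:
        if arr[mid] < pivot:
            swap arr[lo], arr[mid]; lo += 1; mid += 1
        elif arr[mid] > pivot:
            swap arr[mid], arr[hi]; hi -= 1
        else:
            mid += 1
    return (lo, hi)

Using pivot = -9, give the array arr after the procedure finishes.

[-13, -16, -10, -14, -17, -9, -8, -1, -3, -2]

pivot = -9; lo=0, mid=0, hi=9
arr[mid]=-9=-9: mid=1
arr[mid]=-13<-9: swap arr[0],arr[1]; lo=1,mid=2 → [-13, -9, -16, -2, -1, -17, -8, -14, -10, -3]
arr[mid]=-16<-9: swap arr[1],arr[2]; lo=2,mid=3 → [-13, -16, -9, -2, -1, -17, -8, -14, -10, -3]
arr[mid]=-2>-9: swap arr[3],arr[9]; hi=8 → [-13, -16, -9, -3, -1, -17, -8, -14, -10, -2]
arr[mid]=-3>-9: swap arr[3],arr[8]; hi=7 → [-13, -16, -9, -10, -1, -17, -8, -14, -3, -2]
arr[mid]=-10<-9: swap arr[2],arr[3]; lo=3,mid=4 → [-13, -16, -10, -9, -1, -17, -8, -14, -3, -2]
arr[mid]=-1>-9: swap arr[4],arr[7]; hi=6 → [-13, -16, -10, -9, -14, -17, -8, -1, -3, -2]
arr[mid]=-14<-9: swap arr[3],arr[4]; lo=4,mid=5 → [-13, -16, -10, -14, -9, -17, -8, -1, -3, -2]
arr[mid]=-17<-9: swap arr[4],arr[5]; lo=5,mid=6 → [-13, -16, -10, -14, -17, -9, -8, -1, -3, -2]
arr[mid]=-8>-9: swap arr[6],arr[6]; hi=5 → [-13, -16, -10, -14, -17, -9, -8, -1, -3, -2]
end: lo=5, hi=5; arr = [-13, -16, -10, -14, -17, -9, -8, -1, -3, -2]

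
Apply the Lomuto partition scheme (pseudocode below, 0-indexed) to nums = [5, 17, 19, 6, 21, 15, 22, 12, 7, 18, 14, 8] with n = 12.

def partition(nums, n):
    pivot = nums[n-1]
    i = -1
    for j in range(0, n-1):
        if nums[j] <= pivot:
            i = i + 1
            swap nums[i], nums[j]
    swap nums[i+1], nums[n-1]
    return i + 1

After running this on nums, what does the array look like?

pivot = nums[11] = 8; i = -1
j=0: nums[0]=5 ≤ 8 → i=0, swap nums[0],nums[0] (no change) → [5, 17, 19, 6, 21, 15, 22, 12, 7, 18, 14, 8]
j=1: nums[1]=17 > 8 → no swap
j=2: nums[2]=19 > 8 → no swap
j=3: nums[3]=6 ≤ 8 → i=1, swap nums[1],nums[3] → [5, 6, 19, 17, 21, 15, 22, 12, 7, 18, 14, 8]
j=4: nums[4]=21 > 8 → no swap
j=5: nums[5]=15 > 8 → no swap
j=6: nums[6]=22 > 8 → no swap
j=7: nums[7]=12 > 8 → no swap
j=8: nums[8]=7 ≤ 8 → i=2, swap nums[2],nums[8] → [5, 6, 7, 17, 21, 15, 22, 12, 19, 18, 14, 8]
j=9: nums[9]=18 > 8 → no swap
j=10: nums[10]=14 > 8 → no swap
final swap nums[3],nums[11] → [5, 6, 7, 8, 21, 15, 22, 12, 19, 18, 14, 17]; return 3

[5, 6, 7, 8, 21, 15, 22, 12, 19, 18, 14, 17]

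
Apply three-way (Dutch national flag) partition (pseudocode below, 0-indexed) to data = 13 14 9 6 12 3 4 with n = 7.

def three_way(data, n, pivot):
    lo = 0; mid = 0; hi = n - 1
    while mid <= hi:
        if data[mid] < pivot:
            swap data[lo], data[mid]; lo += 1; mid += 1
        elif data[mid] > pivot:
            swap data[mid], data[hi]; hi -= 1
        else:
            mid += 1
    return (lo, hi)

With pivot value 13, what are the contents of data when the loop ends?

pivot = 13; lo=0, mid=0, hi=6
data[mid]=13=13: mid=1
data[mid]=14>13: swap data[1],data[6]; hi=5 → 13 4 9 6 12 3 14
data[mid]=4<13: swap data[0],data[1]; lo=1,mid=2 → 4 13 9 6 12 3 14
data[mid]=9<13: swap data[1],data[2]; lo=2,mid=3 → 4 9 13 6 12 3 14
data[mid]=6<13: swap data[2],data[3]; lo=3,mid=4 → 4 9 6 13 12 3 14
data[mid]=12<13: swap data[3],data[4]; lo=4,mid=5 → 4 9 6 12 13 3 14
data[mid]=3<13: swap data[4],data[5]; lo=5,mid=6 → 4 9 6 12 3 13 14
end: lo=5, hi=5; data = 4 9 6 12 3 13 14

4 9 6 12 3 13 14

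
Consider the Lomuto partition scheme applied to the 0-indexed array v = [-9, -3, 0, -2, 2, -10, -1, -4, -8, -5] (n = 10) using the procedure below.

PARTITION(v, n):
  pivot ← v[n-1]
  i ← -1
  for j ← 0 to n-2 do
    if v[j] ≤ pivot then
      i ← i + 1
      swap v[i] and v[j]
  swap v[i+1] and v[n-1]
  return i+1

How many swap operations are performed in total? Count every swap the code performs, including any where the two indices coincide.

pivot = v[9] = -5; i = -1
j=0: v[0]=-9 ≤ -5 → i=0, swap v[0],v[0] (no change) → [-9, -3, 0, -2, 2, -10, -1, -4, -8, -5]
j=1: v[1]=-3 > -5 → no swap
j=2: v[2]=0 > -5 → no swap
j=3: v[3]=-2 > -5 → no swap
j=4: v[4]=2 > -5 → no swap
j=5: v[5]=-10 ≤ -5 → i=1, swap v[1],v[5] → [-9, -10, 0, -2, 2, -3, -1, -4, -8, -5]
j=6: v[6]=-1 > -5 → no swap
j=7: v[7]=-4 > -5 → no swap
j=8: v[8]=-8 ≤ -5 → i=2, swap v[2],v[8] → [-9, -10, -8, -2, 2, -3, -1, -4, 0, -5]
final swap v[3],v[9] → [-9, -10, -8, -5, 2, -3, -1, -4, 0, -2]; return 3

4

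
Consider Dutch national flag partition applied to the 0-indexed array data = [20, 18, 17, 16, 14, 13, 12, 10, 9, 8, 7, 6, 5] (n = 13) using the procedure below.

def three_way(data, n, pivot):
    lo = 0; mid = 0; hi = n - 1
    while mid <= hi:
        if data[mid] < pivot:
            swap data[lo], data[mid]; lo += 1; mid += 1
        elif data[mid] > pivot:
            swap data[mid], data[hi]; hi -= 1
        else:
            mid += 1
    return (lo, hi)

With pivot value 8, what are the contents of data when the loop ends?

pivot = 8; lo=0, mid=0, hi=12
data[mid]=20>8: swap data[0],data[12]; hi=11 → [5, 18, 17, 16, 14, 13, 12, 10, 9, 8, 7, 6, 20]
data[mid]=5<8: swap data[0],data[0]; lo=1,mid=1 → [5, 18, 17, 16, 14, 13, 12, 10, 9, 8, 7, 6, 20]
data[mid]=18>8: swap data[1],data[11]; hi=10 → [5, 6, 17, 16, 14, 13, 12, 10, 9, 8, 7, 18, 20]
data[mid]=6<8: swap data[1],data[1]; lo=2,mid=2 → [5, 6, 17, 16, 14, 13, 12, 10, 9, 8, 7, 18, 20]
data[mid]=17>8: swap data[2],data[10]; hi=9 → [5, 6, 7, 16, 14, 13, 12, 10, 9, 8, 17, 18, 20]
data[mid]=7<8: swap data[2],data[2]; lo=3,mid=3 → [5, 6, 7, 16, 14, 13, 12, 10, 9, 8, 17, 18, 20]
data[mid]=16>8: swap data[3],data[9]; hi=8 → [5, 6, 7, 8, 14, 13, 12, 10, 9, 16, 17, 18, 20]
data[mid]=8=8: mid=4
data[mid]=14>8: swap data[4],data[8]; hi=7 → [5, 6, 7, 8, 9, 13, 12, 10, 14, 16, 17, 18, 20]
data[mid]=9>8: swap data[4],data[7]; hi=6 → [5, 6, 7, 8, 10, 13, 12, 9, 14, 16, 17, 18, 20]
data[mid]=10>8: swap data[4],data[6]; hi=5 → [5, 6, 7, 8, 12, 13, 10, 9, 14, 16, 17, 18, 20]
data[mid]=12>8: swap data[4],data[5]; hi=4 → [5, 6, 7, 8, 13, 12, 10, 9, 14, 16, 17, 18, 20]
data[mid]=13>8: swap data[4],data[4]; hi=3 → [5, 6, 7, 8, 13, 12, 10, 9, 14, 16, 17, 18, 20]
end: lo=3, hi=3; data = [5, 6, 7, 8, 13, 12, 10, 9, 14, 16, 17, 18, 20]

[5, 6, 7, 8, 13, 12, 10, 9, 14, 16, 17, 18, 20]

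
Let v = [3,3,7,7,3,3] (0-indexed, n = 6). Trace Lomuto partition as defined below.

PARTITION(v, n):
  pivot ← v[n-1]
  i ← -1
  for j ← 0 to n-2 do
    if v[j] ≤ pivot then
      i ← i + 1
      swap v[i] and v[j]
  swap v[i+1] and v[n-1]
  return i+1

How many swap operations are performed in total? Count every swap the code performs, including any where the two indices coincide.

pivot = v[5] = 3; i = -1
j=0: v[0]=3 ≤ 3 → i=0, swap v[0],v[0] (no change) → [3,3,7,7,3,3]
j=1: v[1]=3 ≤ 3 → i=1, swap v[1],v[1] (no change) → [3,3,7,7,3,3]
j=2: v[2]=7 > 3 → no swap
j=3: v[3]=7 > 3 → no swap
j=4: v[4]=3 ≤ 3 → i=2, swap v[2],v[4] → [3,3,3,7,7,3]
final swap v[3],v[5] → [3,3,3,3,7,7]; return 3

4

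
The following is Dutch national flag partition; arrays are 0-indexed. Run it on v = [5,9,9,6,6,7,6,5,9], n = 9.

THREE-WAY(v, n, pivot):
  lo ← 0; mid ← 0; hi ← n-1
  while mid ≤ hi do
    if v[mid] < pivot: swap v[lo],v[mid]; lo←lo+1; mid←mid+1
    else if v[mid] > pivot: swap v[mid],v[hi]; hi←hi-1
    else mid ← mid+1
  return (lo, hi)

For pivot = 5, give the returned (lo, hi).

(0, 1)

lo=0 mid=0 hi=8
5=5: mid=1
9>5: swap(1,8), hi=7 ⇒ [5,9,9,6,6,7,6,5,9]
9>5: swap(1,7), hi=6 ⇒ [5,5,9,6,6,7,6,9,9]
5=5: mid=2
9>5: swap(2,6), hi=5 ⇒ [5,5,6,6,6,7,9,9,9]
6>5: swap(2,5), hi=4 ⇒ [5,5,7,6,6,6,9,9,9]
7>5: swap(2,4), hi=3 ⇒ [5,5,6,6,7,6,9,9,9]
6>5: swap(2,3), hi=2 ⇒ [5,5,6,6,7,6,9,9,9]
6>5: swap(2,2), hi=1 ⇒ [5,5,6,6,7,6,9,9,9]
done. lo=0 hi=1; v=[5,5,6,6,7,6,9,9,9]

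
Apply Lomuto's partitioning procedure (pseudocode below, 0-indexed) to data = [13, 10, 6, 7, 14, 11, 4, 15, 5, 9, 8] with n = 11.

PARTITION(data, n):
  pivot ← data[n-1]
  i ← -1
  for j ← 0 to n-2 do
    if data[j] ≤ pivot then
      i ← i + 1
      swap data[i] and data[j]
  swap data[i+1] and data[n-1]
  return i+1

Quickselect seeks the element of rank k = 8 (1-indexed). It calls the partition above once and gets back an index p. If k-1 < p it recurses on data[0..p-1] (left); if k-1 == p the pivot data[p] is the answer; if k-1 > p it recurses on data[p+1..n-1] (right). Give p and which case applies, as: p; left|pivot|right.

4; right

pivot = data[10] = 8; i = -1
j=0: data[0]=13 > 8 → no swap
j=1: data[1]=10 > 8 → no swap
j=2: data[2]=6 ≤ 8 → i=0, swap data[0],data[2] → [6, 10, 13, 7, 14, 11, 4, 15, 5, 9, 8]
j=3: data[3]=7 ≤ 8 → i=1, swap data[1],data[3] → [6, 7, 13, 10, 14, 11, 4, 15, 5, 9, 8]
j=4: data[4]=14 > 8 → no swap
j=5: data[5]=11 > 8 → no swap
j=6: data[6]=4 ≤ 8 → i=2, swap data[2],data[6] → [6, 7, 4, 10, 14, 11, 13, 15, 5, 9, 8]
j=7: data[7]=15 > 8 → no swap
j=8: data[8]=5 ≤ 8 → i=3, swap data[3],data[8] → [6, 7, 4, 5, 14, 11, 13, 15, 10, 9, 8]
j=9: data[9]=9 > 8 → no swap
final swap data[4],data[10] → [6, 7, 4, 5, 8, 11, 13, 15, 10, 9, 14]; return 4
p = 4; k-1 = 7 > 4 ⇒ right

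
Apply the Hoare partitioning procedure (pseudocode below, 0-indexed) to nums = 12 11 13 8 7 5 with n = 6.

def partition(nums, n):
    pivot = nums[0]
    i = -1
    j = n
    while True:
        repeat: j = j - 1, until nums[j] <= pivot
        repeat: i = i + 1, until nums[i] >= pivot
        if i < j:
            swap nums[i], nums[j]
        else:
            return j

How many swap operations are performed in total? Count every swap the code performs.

2

pivot = nums[0] = 12; i = -1, j = 6
j→5 (nums[5]=5≤12), i→0 (nums[0]=12≥12); i<j, swap → 5 11 13 8 7 12
j→4 (nums[4]=7≤12), i→2 (nums[2]=13≥12); i<j, swap → 5 11 7 8 13 12
j→3, i→4; i≥j, return j=3. nums = 5 11 7 8 13 12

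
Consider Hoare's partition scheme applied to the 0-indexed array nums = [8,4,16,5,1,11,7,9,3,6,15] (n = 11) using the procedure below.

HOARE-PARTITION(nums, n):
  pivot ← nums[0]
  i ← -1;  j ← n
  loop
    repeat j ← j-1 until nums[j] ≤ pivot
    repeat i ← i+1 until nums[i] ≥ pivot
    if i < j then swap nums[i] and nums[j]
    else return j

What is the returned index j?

5

pivot=8
j stops at 9 (6), i stops at 0 (8); swap ⇒ [6,4,16,5,1,11,7,9,3,8,15]
j stops at 8 (3), i stops at 2 (16); swap ⇒ [6,4,3,5,1,11,7,9,16,8,15]
j stops at 6 (7), i stops at 5 (11); swap ⇒ [6,4,3,5,1,7,11,9,16,8,15]
j stops at 5, i stops at 6; i≥j ⇒ return 5. nums=[6,4,3,5,1,7,11,9,16,8,15]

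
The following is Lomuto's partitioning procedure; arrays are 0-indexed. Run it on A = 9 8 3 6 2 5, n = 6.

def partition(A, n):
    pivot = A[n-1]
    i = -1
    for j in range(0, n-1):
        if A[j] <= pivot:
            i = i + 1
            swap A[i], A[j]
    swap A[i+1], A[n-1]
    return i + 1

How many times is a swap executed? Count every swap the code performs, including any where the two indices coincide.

pivot=5, i=-1
j=0: 9>5, skip
j=1: 8>5, skip
j=2: 3≤5, i=0, swap(0,2) ⇒ 3 8 9 6 2 5
j=3: 6>5, skip
j=4: 2≤5, i=1, swap(1,4) ⇒ 3 2 9 6 8 5
swap(2,5) ⇒ 3 2 5 6 8 9; return 2

3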